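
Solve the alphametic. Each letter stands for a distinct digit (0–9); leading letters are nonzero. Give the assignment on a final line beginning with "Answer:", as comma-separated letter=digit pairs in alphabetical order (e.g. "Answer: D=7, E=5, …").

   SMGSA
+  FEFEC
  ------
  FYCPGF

Step 1. [col 1: A + C ≡ F (mod 10)] column 1 (A + C ≡ F (mod 10), carry-in 0) doesn't pin F yet; pick F=1 and continue ⇒ F=1.
Step 2. [col 1: A + C ≡ F (mod 10)] several values work for C in column 1 (A + C ≡ F (mod 10), carry-in 0); try C=2 ⇒ C=2.
Step 3. [col 1: A + C ≡ F (mod 10)] from column 1 (C=2, F=1, carry-in 0, digits 1,2 already taken and all letters distinct): A must equal 9, so A=9.
Step 4. [col 2: S + E ≡ G (mod 10)] no forcing yet in column 2 (carry-in 1); S=8 is free and consistent — try it. So S=8.
Step 5. [col 2: S + E ≡ G (mod 10)] column 2 (S + E ≡ G (mod 10), carry-in 1) doesn't pin E yet; pick E=5 and continue, so E=5.
Step 6. [col 2: S + E ≡ G (mod 10)] column 2: given S=8, E=5, carry-in 1, and digits 1,2,5,8,9 already taken and all letters distinct, S+E≡G (mod 10) forces G=4, so G=4.
Step 7. [col 3: G + F ≡ P (mod 10)] column 3: given G=4, F=1, carry-in 1, and digits 1,2,4,5,8,9 already taken and all letters distinct, G+F≡P (mod 10) forces P=6, so P=6.
Step 8. [col 4: M + E ≡ C (mod 10)] from column 4 (E=5, C=2, carry-in 0, digits 1,2,4,5,6,8,9 already taken and all letters distinct): M must equal 7, so M=7.
Step 9. [col 5: S + F ≡ Y (mod 10)] column 5: given S=8, F=1, carry-in 1, and digits 1,2,4,5,6,7,8,9 already taken and all letters distinct, S+F≡Y (mod 10) forces Y=0. So Y=0.

Answer: A=9, C=2, E=5, F=1, G=4, M=7, P=6, S=8, Y=0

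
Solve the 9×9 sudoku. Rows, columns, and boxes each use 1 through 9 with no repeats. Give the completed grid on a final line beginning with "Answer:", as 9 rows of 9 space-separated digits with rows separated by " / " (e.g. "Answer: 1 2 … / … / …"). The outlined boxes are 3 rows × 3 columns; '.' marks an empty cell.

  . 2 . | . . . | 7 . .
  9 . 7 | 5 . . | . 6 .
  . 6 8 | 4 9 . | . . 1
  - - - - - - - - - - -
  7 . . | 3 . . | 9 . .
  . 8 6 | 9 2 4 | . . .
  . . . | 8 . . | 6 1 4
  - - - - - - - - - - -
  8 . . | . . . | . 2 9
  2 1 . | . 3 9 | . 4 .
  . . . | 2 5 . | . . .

Step 1. [r9c6∈{1,6,7,8}] box 8 places 8 nowhere but r9c6 ⇒ r9c6=8.
Step 2. [r8c3∈{5}] r8c3 has the single candidate 5, so r8c3=5.
Step 3. [r7c5∈{1,4,6,7}] across col 5, 4 lands solely at r7c5. So r7c5=4.
Step 4. [r7c3∈{3}] r7c3 has the single candidate 3, so r7c3=3.
Step 5. [r4c9∈{2,5,8}] 2 has one home in box 6: r4c9, so r4c9=2.
Step 6. [r2c7∈{2,3,4,8}] in col 7, 4 fits only at r2c7, so r2c7=4.
Step 7. [r2c2∈{3}] only 3 remains possible at r2c2, so r2c2=3.
Step 8. [r3c1∈{5}] r3c1 has the single candidate 5, so r3c1=5.
Step 9. [r3c8∈{3}] r3c8 has the single candidate 3. So r3c8=3.
Step 10. [r2c9∈{8}] r2c9 has the single candidate 8 ⇒ r2c9=8.
Step 11. [r2c5∈{1}] r2c5 is down to just 1 ⇒ r2c5=1.
Step 12. [r7c4∈{1,6,7}] across col 4, 1 lands solely at r7c4 ⇒ r7c4=1.
Step 13. [r9c8∈{7}] r9c8's peers cover all but 7. So r9c8=7.
Step 14. [r5c8∈{5}] nothing but 5 survives at r5c8. So r5c8=5.
Step 15. [r7c6∈{6,7}] 6 has one home in row 7: r7c6 ⇒ r7c6=6.
Step 16. [r5c7∈{3}] only 3 remains possible at r5c7. So r5c7=3.
Step 17. [r5c1∈{1}] r5c1 is down to just 1. So r5c1=1.
Step 18. [r4c3∈{4}] only 4 remains possible at r4c3, so r4c3=4.
Step 19. [r9c1∈{4,6}] 6 has one home in col 1: r9c1 ⇒ r9c1=6.
Step 20. [r4c2∈{5}] only 5 remains possible at r4c2 ⇒ r4c2=5.
Step 21. [r3c6∈{2,7}] 7 has one home in row 3: r3c6 ⇒ r3c6=7.
Step 22. [r9c3∈{9}] r9c3 is down to just 9 ⇒ r9c3=9.
Step 23. [r1c5∈{6,8}] across row 1, 8 lands solely at r1c5. So r1c5=8.
Step 24. [r7c7∈{5}] nothing but 5 survives at r7c7 ⇒ r7c7=5.
Step 25. [r9c9∈{3}] only 3 remains possible at r9c9, so r9c9=3.
Step 26. [r8c7∈{8}] nothing but 8 survives at r8c7, so r8c7=8.
Step 27. [r7c2∈{7}] nothing but 7 survives at r7c2 ⇒ r7c2=7.
Step 28. [r6c3∈{2}] r6c3 is down to just 2 ⇒ r6c3=2.
Step 29. [r9c7∈{1}] r9c7's peers cover all but 1 ⇒ r9c7=1.
Step 30. [r1c8∈{9}] only 9 remains possible at r1c8, so r1c8=9.
Step 31. [r6c5∈{7}] nothing but 7 survives at r6c5. So r6c5=7.
Step 32. [r6c1∈{3}] nothing but 3 survives at r6c1. So r6c1=3.
Step 33. [r1c1∈{4}] nothing but 4 survives at r1c1. So r1c1=4.
Step 34. [r3c7∈{2}] r3c7's peers cover all but 2 ⇒ r3c7=2.
Step 35. [r1c3∈{1}] nothing but 1 survives at r1c3, so r1c3=1.
Step 36. [r4c6∈{1}] r4c6's peers cover all but 1 ⇒ r4c6=1.
Step 37. [r5c9∈{7}] only 7 remains possible at r5c9, so r5c9=7.
Step 38. [r4c8∈{8}] only 8 remains possible at r4c8. So r4c8=8.
Step 39. [r6c6∈{5}] r6c6's peers cover all but 5. So r6c6=5.
Step 40. [r1c9∈{5}] only 5 remains possible at r1c9 ⇒ r1c9=5.
Step 41. [r8c9∈{6}] nothing but 6 survives at r8c9 ⇒ r8c9=6.
Step 42. [r6c2∈{9}] r6c2's peers cover all but 9, so r6c2=9.
Step 43. [r2c6∈{2}] r2c6 has the single candidate 2 ⇒ r2c6=2.
Step 44. [r1c6∈{3}] only 3 remains possible at r1c6. So r1c6=3.
Step 45. [r9c2∈{4}] nothing but 4 survives at r9c2. So r9c2=4.
Step 46. [r8c4∈{7}] nothing but 7 survives at r8c4. So r8c4=7.
Step 47. [r4c5∈{6}] r4c5 is down to just 6 ⇒ r4c5=6.
Step 48. [r1c4∈{6}] nothing but 6 survives at r1c4 ⇒ r1c4=6.

Answer: 4 2 1 6 8 3 7 9 5 / 9 3 7 5 1 2 4 6 8 / 5 6 8 4 9 7 2 3 1 / 7 5 4 3 6 1 9 8 2 / 1 8 6 9 2 4 3 5 7 / 3 9 2 8 7 5 6 1 4 / 8 7 3 1 4 6 5 2 9 / 2 1 5 7 3 9 8 4 6 / 6 4 9 2 5 8 1 7 3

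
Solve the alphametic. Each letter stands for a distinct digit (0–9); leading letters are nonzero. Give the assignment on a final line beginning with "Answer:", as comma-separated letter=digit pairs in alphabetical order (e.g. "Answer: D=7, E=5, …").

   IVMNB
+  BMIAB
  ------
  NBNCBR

Step 1. [N] N is the leading digit of a 6-digit sum of two 5-digit numbers; the final carry is exactly 1. So N=1.
Step 2. [col 1: B + B ≡ R (mod 10)] several values work for B in column 1 (B + B ≡ R (mod 10), carry-in 0); try B=5. So B=5.
Step 3. [col 1: B + B ≡ R (mod 10)] in column 1 we have B+B≡R with carry-in 0; given B=5 and digits 1,5 already taken and all letters distinct, that pins R to 0 ⇒ R=0.
Step 4. [col 2: N + A ≡ B (mod 10)] column 2: given N=1, B=5, carry-in 1, and digits 0,1,5 already taken and all letters distinct, N+A≡B (mod 10) forces A=3 ⇒ A=3.
Step 5. [col 3: M + I ≡ C (mod 10)] several values work for I in column 3 (M + I ≡ C (mod 10), carry-in 0); try I=9. So I=9.
Step 6. [col 3: M + I ≡ C (mod 10)] C=7 is one option consistent with column 3 (M + I ≡ C (mod 10), carry-in 0) — take it. So C=7.
Step 7. [col 3: M + I ≡ C (mod 10)] from column 3 (I=9, C=7, carry-in 0, digits 0,1,3,5,7,9 already taken and all letters distinct): M must equal 8, so M=8.
Step 8. [col 4: V + M ≡ N (mod 10)] from column 4 (M=8, N=1, carry-in 1, digits 0,1,3,5,7,8,9 already taken and all letters distinct): V must equal 2 ⇒ V=2.

Answer: A=3, B=5, C=7, I=9, M=8, N=1, R=0, V=2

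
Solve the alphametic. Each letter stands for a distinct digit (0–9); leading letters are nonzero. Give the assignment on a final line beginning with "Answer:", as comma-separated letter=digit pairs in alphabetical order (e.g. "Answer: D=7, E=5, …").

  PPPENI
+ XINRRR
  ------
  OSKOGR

Step 1. [col 1: I + R ≡ R (mod 10)] column 1 reads I+R+carry(0)=R with nothing yet; with all letters distinct, none taken yet, the only value for I is 0, so I=0.
Step 2. [col 1: I + R ≡ R (mod 10)] R=1 is one option consistent with column 1 (I + R ≡ R (mod 10), carry-in 0) — take it. So R=1.
Step 3. [col 2: N + R ≡ G (mod 10)] column 2 (N + R ≡ G (mod 10), carry-in 0) doesn't pin G yet; pick G=9 and continue. So G=9.
Step 4. [col 2: N + R ≡ G (mod 10)] column 2 reads N+R+carry(0)=G with R=1, G=9; with digits 0,1,9 already taken and all letters distinct, the only value for N is 8 ⇒ N=8.
Step 5. [col 3: E + R ≡ O (mod 10)] O=7 is one option consistent with column 3 (E + R ≡ O (mod 10), carry-in 0) — take it. So O=7.
Step 6. [col 3: E + R ≡ O (mod 10)] in column 3 we have E+R≡O with carry-in 0; given R=1, O=7 and digits 0,1,7,8,9 already taken and all letters distinct, that pins E to 6, so E=6.
Step 7. [col 4: P + N ≡ K (mod 10)] column 4 (P + N ≡ K (mod 10), carry-in 0) doesn't pin P yet; pick P=4 and continue ⇒ P=4.
Step 8. [col 4: P + N ≡ K (mod 10)] from column 4 (P=4, N=8, carry-in 0, digits 0,1,4,6,7,8,9 already taken and all letters distinct): K must equal 2 ⇒ K=2.
Step 9. [col 5: P + I ≡ S (mod 10)] column 5: given P=4, I=0, carry-in 1, and digits 0,1,2,4,6,7,8,9 already taken and all letters distinct, P+I≡S (mod 10) forces S=5, so S=5.
Step 10. [col 6: P + X ≡ O (mod 10)] column 6 reads P+X+carry(0)=O with P=4, O=7; with digits 0,1,2,4,5,6,7,8,9 already taken and all letters distinct, the only value for X is 3, so X=3.

Answer: E=6, G=9, I=0, K=2, N=8, O=7, P=4, R=1, S=5, X=3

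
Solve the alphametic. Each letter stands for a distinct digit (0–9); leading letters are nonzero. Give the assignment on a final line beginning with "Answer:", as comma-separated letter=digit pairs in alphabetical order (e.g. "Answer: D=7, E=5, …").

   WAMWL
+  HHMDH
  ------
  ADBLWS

Step 1. [col 1: L + H ≡ S (mod 10)] L=6 is one option consistent with column 1 (L + H ≡ S (mod 10), carry-in 0) — take it, so L=6.
Step 2. [col 1: L + H ≡ S (mod 10)] no forcing yet in column 1 (carry-in 0); H=3 is free and consistent — try it. So H=3.
Step 3. [A] adding two 5-digit numbers gives at most 5+1 digits, and here it does — A is that final carry and must be 1. So A=1.
Step 4. [col 1: L + H ≡ S (mod 10)] column 1: given L=6, H=3, carry-in 0, and digits 1,3,6 already taken and all letters distinct, L+H≡S (mod 10) forces S=9 ⇒ S=9.
Step 5. [col 2: W + D ≡ W (mod 10)] column 2 reads W+D+carry(0)=W with nothing yet; with digits 1,3,6,9 already taken and all letters distinct, the only value for D is 0, so D=0.
Step 6. [col 2: W + D ≡ W (mod 10)] W=7 is one option consistent with column 2 (W + D ≡ W (mod 10), carry-in 0) — take it ⇒ W=7.
Step 7. [col 3: M + M ≡ L (mod 10)] column 3: given L=6, carry-in 0, and digits 0,1,3,6,7,9 already taken and all letters distinct, M+M≡L (mod 10) forces M=8. So M=8.
Step 8. [col 4: A + H ≡ B (mod 10)] column 4: given A=1, H=3, carry-in 1, and digits 0,1,3,6,7,8,9 already taken and all letters distinct, A+H≡B (mod 10) forces B=5 ⇒ B=5.

Answer: A=1, B=5, D=0, H=3, L=6, M=8, S=9, W=7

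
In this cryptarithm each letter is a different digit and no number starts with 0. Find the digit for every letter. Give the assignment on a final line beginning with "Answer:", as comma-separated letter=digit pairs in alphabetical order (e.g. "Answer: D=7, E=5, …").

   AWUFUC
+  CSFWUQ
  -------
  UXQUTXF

Step 1. [col 1: C + Q ≡ F (mod 10)] several values work for Q in column 1 (C + Q ≡ F (mod 10), carry-in 0); try Q=3, so Q=3.
Step 2. [col 1: C + Q ≡ F (mod 10)] column 1 (C + Q ≡ F (mod 10), carry-in 0) doesn't pin F yet; pick F=9 and continue. So F=9.
Step 3. [col 1: C + Q ≡ F (mod 10)] in column 1 we have C+Q≡F with carry-in 0; given Q=3, F=9 and digits 3,9 already taken and all letters distinct, that pins C to 6 ⇒ C=6.
Step 4. [col 2: U + U ≡ X (mod 10)] no forcing yet in column 2 (carry-in 0); X=2 is free and consistent — try it, so X=2.
Step 5. [col 2: U + U ≡ X (mod 10)] column 2 reads U+U+carry(0)=X with X=2; with digits 2,3,6,9 already taken and all letters distinct, the only value for U is 1. So U=1.
Step 6. [col 3: F + W ≡ T (mod 10)] no forcing yet in column 3 (carry-in 0); W=8 is free and consistent — try it. So W=8.
Step 7. [col 3: F + W ≡ T (mod 10)] in column 3 we have F+W≡T with carry-in 0; given F=9, W=8 and digits 1,2,3,6,8,9 already taken and all letters distinct, that pins T to 7. So T=7.
Step 8. [col 5: W + S ≡ Q (mod 10)] column 5 reads W+S+carry(1)=Q with W=8, Q=3; with digits 1,2,3,6,7,8,9 already taken and all letters distinct, the only value for S is 4 ⇒ S=4.
Step 9. [col 6: A + C ≡ X (mod 10)] from column 6 (C=6, X=2, carry-in 1, digits 1,2,3,4,6,7,8,9 already taken and all letters distinct): A must equal 5. So A=5.

Answer: A=5, C=6, F=9, Q=3, S=4, T=7, U=1, W=8, X=2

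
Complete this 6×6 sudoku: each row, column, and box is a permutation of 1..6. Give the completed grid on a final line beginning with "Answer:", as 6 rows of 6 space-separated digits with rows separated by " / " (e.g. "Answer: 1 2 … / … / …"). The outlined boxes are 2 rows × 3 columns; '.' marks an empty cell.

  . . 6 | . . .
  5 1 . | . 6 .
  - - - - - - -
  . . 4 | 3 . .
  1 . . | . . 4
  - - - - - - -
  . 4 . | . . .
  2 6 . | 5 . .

Step 1. [r5c1∈{3}] r5c1's peers cover all but 3, so r5c1=3.
Step 2. [r6c5∈{1,3,4}] row 6 places 4 nowhere but r6c5. So r6c5=4.
Step 3. [r1c5∈{1,2,3,5}] col 5 places 3 nowhere but r1c5 ⇒ r1c5=3.
Step 4. [r2c6∈{2}] r2c6 is down to just 2, so r2c6=2.
Step 5. [r4c3∈{2,3,5}] across col 3, 2 lands solely at r4c3, so r4c3=2.
Step 6. [r3c5∈{1,2,5}] in row 3, 2 fits only at r3c5. So r3c5=2.
Step 7. [r3c6∈{1,5,6}] row 3 places 1 nowhere but r3c6. So r3c6=1.
Step 8. [r1c4∈{1,4}] in row 1, 1 fits only at r1c4 ⇒ r1c4=1.
Step 9. [r5c4∈{2,6}] r5c4 is the only open cell in row 5 admitting 2. So r5c4=2.
Step 10. [r4c5∈{5}] r4c5's peers cover all but 5 ⇒ r4c5=5.
Step 11. [r5c5∈{1}] r5c5 is down to just 1, so r5c5=1.
Step 12. [r1c1∈{4}] nothing but 4 survives at r1c1. So r1c1=4.
Step 13. [r3c1∈{6}] only 6 remains possible at r3c1 ⇒ r3c1=6.
Step 14. [r2c3∈{3}] nothing but 3 survives at r2c3. So r2c3=3.
Step 15. [r2c4∈{4}] r2c4's peers cover all but 4. So r2c4=4.
Step 16. [r5c6∈{6}] r5c6 has the single candidate 6, so r5c6=6.
Step 17. [r3c2∈{5}] r3c2's peers cover all but 5, so r3c2=5.
Step 18. [r4c4∈{6}] r4c4 has the single candidate 6 ⇒ r4c4=6.
Step 19. [r5c3∈{5}] nothing but 5 survives at r5c3 ⇒ r5c3=5.
Step 20. [r6c3∈{1}] r6c3 is down to just 1, so r6c3=1.
Step 21. [r6c6∈{3}] r6c6 is down to just 3, so r6c6=3.
Step 22. [r4c2∈{3}] r4c2 is down to just 3 ⇒ r4c2=3.
Step 23. [r1c6∈{5}] r1c6's peers cover all but 5. So r1c6=5.
Step 24. [r1c2∈{2}] r1c2's peers cover all but 2. So r1c2=2.

Answer: 4 2 6 1 3 5 / 5 1 3 4 6 2 / 6 5 4 3 2 1 / 1 3 2 6 5 4 / 3 4 5 2 1 6 / 2 6 1 5 4 3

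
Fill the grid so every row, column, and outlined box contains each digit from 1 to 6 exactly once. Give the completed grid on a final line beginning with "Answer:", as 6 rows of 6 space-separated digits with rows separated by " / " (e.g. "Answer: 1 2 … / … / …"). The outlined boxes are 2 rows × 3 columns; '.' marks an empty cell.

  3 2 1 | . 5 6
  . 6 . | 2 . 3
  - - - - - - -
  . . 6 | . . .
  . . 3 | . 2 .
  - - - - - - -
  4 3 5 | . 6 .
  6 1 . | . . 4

Step 1. [r5c4∈{1}] r5c4 has the single candidate 1 ⇒ r5c4=1.
Step 2. [r6c4∈{3,5}] row 6 places 5 nowhere but r6c4. So r6c4=5.
Step 3. [r1c4∈{4}] r1c4 is down to just 4 ⇒ r1c4=4.
Step 4. [r3c5∈{1,3,4}] across col 5, 4 lands solely at r3c5, so r3c5=4.
Step 5. [r3c2∈{5}] r3c2 has the single candidate 5 ⇒ r3c2=5.
Step 6. [r3c6∈{1}] r3c6's peers cover all but 1. So r3c6=1.
Step 7. [r6c3∈{2}] only 2 remains possible at r6c3. So r6c3=2.
Step 8. [r2c5∈{1}] r2c5's peers cover all but 1 ⇒ r2c5=1.
Step 9. [r4c6∈{5}] r4c6's peers cover all but 5, so r4c6=5.
Step 10. [r6c5∈{3}] r6c5 is down to just 3 ⇒ r6c5=3.
Step 11. [r4c2∈{4}] r4c2 is down to just 4 ⇒ r4c2=4.
Step 12. [r3c1∈{2}] r3c1's peers cover all but 2, so r3c1=2.
Step 13. [r2c1∈{5}] nothing but 5 survives at r2c1 ⇒ r2c1=5.
Step 14. [r5c6∈{2}] r5c6's peers cover all but 2, so r5c6=2.
Step 15. [r4c1∈{1}] nothing but 1 survives at r4c1 ⇒ r4c1=1.
Step 16. [r2c3∈{4}] r2c3 is down to just 4. So r2c3=4.
Step 17. [r4c4∈{6}] nothing but 6 survives at r4c4 ⇒ r4c4=6.
Step 18. [r3c4∈{3}] r3c4's peers cover all but 3. So r3c4=3.

Answer: 3 2 1 4 5 6 / 5 6 4 2 1 3 / 2 5 6 3 4 1 / 1 4 3 6 2 5 / 4 3 5 1 6 2 / 6 1 2 5 3 4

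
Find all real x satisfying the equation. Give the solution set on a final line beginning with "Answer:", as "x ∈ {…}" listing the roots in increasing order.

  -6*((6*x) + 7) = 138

Step 1. [-6*((6*x) + 7) = 138] divide by the outer -6 ⇒ div: (6*x) + 7 = -23.
Step 2. [(6*x) + 7 = -23] 7 comes off first (subtract 7) ⇒ sub: 6*x = -30.
Step 3. [6*x = -30] 6·(inner) — divide through by 6. So div: x = -5.

Answer: x ∈ {-5}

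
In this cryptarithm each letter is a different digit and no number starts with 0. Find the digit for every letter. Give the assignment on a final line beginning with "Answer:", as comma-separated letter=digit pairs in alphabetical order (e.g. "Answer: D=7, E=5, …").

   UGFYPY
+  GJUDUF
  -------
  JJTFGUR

Step 1. [col 1: Y + F ≡ R (mod 10)] several values work for F in column 1 (Y + F ≡ R (mod 10), carry-in 0); try F=3. So F=3.
Step 2. [J] the sum has 7 digits but both addends have 6; that extra leading digit J is the final carry, namely 1, so J=1.
Step 3. [col 1: Y + F ≡ R (mod 10)] column 1 (Y + F ≡ R (mod 10), carry-in 0) doesn't pin Y yet; pick Y=5 and continue, so Y=5.
Step 4. [col 1: Y + F ≡ R (mod 10)] column 1 reads Y+F+carry(0)=R with Y=5, F=3; with digits 1,3,5 already taken and all letters distinct, the only value for R is 8 ⇒ R=8.
Step 5. [col 2: P + U ≡ U (mod 10)] column 2: given nothing yet, carry-in 0, and digits 1,3,5,8 already taken and all letters distinct, P+U≡U (mod 10) forces P=0, so P=0.
Step 6. [col 2: P + U ≡ U (mod 10)] column 2 (P + U ≡ U (mod 10), carry-in 0) doesn't pin U yet; pick U=9 and continue ⇒ U=9.
Step 7. [col 3: Y + D ≡ G (mod 10)] D=7 is one option consistent with column 3 (Y + D ≡ G (mod 10), carry-in 0) — take it ⇒ D=7.
Step 8. [col 3: Y + D ≡ G (mod 10)] column 3 reads Y+D+carry(0)=G with Y=5, D=7; with digits 0,1,3,5,7,8,9 already taken and all letters distinct, the only value for G is 2 ⇒ G=2.
Step 9. [col 5: G + J ≡ T (mod 10)] from column 5 (G=2, J=1, carry-in 1, digits 0,1,2,3,5,7,8,9 already taken and all letters distinct): T must equal 4 ⇒ T=4.

Answer: D=7, F=3, G=2, J=1, P=0, R=8, T=4, U=9, Y=5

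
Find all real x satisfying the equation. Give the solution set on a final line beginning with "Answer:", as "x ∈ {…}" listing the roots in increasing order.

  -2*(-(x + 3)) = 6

Step 1. [-2*(-(x + 3)) = 6] -2 out front; divide by -2 ⇒ div: -(x + 3) = -3.
Step 2. [-(x + 3) = -3] flip signs both sides, so neg: x + 3 = 3.
Step 3. [x + 3 = 3] subtract 3: x sits inside (… + 3). So sub: x = 0.

Answer: x ∈ {0}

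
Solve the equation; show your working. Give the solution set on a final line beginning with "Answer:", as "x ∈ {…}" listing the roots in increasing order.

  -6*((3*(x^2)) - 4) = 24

Step 1. [-6*((3*(x^2)) - 4) = 24] -6·(inner) — divide through by -6, so div: (3*(x^2)) - 4 = -4.
Step 2. [(3*(x^2)) - 4 = -4] peel the -4: add 4 from each side ⇒ sub: 3*(x^2) = 0.
Step 3. [3*(x^2) = 0] leading coefficient 3: divide by 3. So div: x^2 = 0.
Step 4. [x^2 = 0] LHS squared, RHS 0 ≥ 0: apply √ (±) ⇒ sqrt: x = 0.

Answer: x ∈ {0}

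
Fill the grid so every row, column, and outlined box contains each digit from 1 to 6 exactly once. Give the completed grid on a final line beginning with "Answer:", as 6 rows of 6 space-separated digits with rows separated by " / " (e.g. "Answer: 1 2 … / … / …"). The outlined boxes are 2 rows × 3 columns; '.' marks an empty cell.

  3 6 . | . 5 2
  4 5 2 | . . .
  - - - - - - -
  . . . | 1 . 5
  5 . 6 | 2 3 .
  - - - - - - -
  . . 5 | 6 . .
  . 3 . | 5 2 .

Step 1. [r4c6∈{4}] r4c6 is down to just 4. So r4c6=4.
Step 2. [r6c6∈{1}] only 1 remains possible at r6c6 ⇒ r6c6=1.
Step 3. [r3c1∈{2}] only 2 remains possible at r3c1, so r3c1=2.
Step 4. [r2c6∈{3,6}] col 6 places 6 nowhere but r2c6. So r2c6=6.
Step 5. [r3c2∈{4}] only 4 remains possible at r3c2. So r3c2=4.
Step 6. [r5c2∈{1,2}] across row 5, 2 lands solely at r5c2, so r5c2=2.
Step 7. [r2c5∈{1}] r2c5 is down to just 1, so r2c5=1.
Step 8. [r2c4∈{3}] only 3 remains possible at r2c4, so r2c4=3.
Step 9. [r3c3∈{3}] only 3 remains possible at r3c3. So r3c3=3.
Step 10. [r5c5∈{4}] nothing but 4 survives at r5c5, so r5c5=4.
Step 11. [r5c6∈{3}] only 3 remains possible at r5c6, so r5c6=3.
Step 12. [r1c4∈{4}] r1c4 has the single candidate 4. So r1c4=4.
Step 13. [r6c3∈{4}] r6c3 is down to just 4. So r6c3=4.
Step 14. [r1c3∈{1}] r1c3 is down to just 1 ⇒ r1c3=1.
Step 15. [r3c5∈{6}] r3c5 is down to just 6. So r3c5=6.
Step 16. [r4c2∈{1}] r4c2 is down to just 1, so r4c2=1.
Step 17. [r5c1∈{1}] nothing but 1 survives at r5c1, so r5c1=1.
Step 18. [r6c1∈{6}] only 6 remains possible at r6c1 ⇒ r6c1=6.

Answer: 3 6 1 4 5 2 / 4 5 2 3 1 6 / 2 4 3 1 6 5 / 5 1 6 2 3 4 / 1 2 5 6 4 3 / 6 3 4 5 2 1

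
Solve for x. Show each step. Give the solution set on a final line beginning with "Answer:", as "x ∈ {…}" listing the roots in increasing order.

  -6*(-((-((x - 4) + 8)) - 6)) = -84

Step 1. [-6*(-((-((x - 4) + 8)) - 6)) = -84] divide by the outer -6. So div: -((-((x - 4) + 8)) - 6) = 14.
Step 2. [-((-((x - 4) + 8)) - 6) = 14] LHS negated; negate both sides ⇒ neg: (-((x - 4) + 8)) - 6 = -14.
Step 3. [(-((x - 4) + 8)) - 6 = -14] the outer -6 inverts by adding 6, so sub: -((x - 4) + 8) = -8.
Step 4. [-((x - 4) + 8) = -8] flip signs both sides, so neg: (x - 4) + 8 = 8.
Step 5. [(x - 4) + 8 = 8] 8 comes off first (subtract 8). So sub: x - 4 = 0.
Step 6. [x - 4 = 0] add 4: x sits inside (… - 4). So sub: x = 4.

Answer: x ∈ {4}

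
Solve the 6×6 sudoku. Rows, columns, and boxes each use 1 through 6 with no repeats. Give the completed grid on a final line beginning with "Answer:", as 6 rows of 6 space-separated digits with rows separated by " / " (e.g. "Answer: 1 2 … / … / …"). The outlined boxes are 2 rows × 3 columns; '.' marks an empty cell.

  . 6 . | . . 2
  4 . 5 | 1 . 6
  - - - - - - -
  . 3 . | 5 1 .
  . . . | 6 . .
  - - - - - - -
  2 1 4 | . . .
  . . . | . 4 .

Step 1. [r5c4∈{3}] r5c4 is down to just 3 ⇒ r5c4=3.
Step 2. [r4c2∈{2,4,5}] r4c2 is the only open cell in col 2 admitting 4, so r4c2=4.
Step 3. [r3c1∈{6}] only 6 remains possible at r3c1. So r3c1=6.
Step 4. [r4c1∈{1,5}] row 4 places 5 nowhere but r4c1 ⇒ r4c1=5.
Step 5. [r4c3∈{1,2}] 1 has one home in row 4: r4c3, so r4c3=1.
Step 6. [r1c3∈{3}] r1c3 is down to just 3. So r1c3=3.
Step 7. [r5c6∈{5}] r5c6 is down to just 5, so r5c6=5.
Step 8. [r2c5∈{3}] nothing but 3 survives at r2c5, so r2c5=3.
Step 9. [r6c1∈{3}] nothing but 3 survives at r6c1 ⇒ r6c1=3.
Step 10. [r3c6∈{4}] nothing but 4 survives at r3c6. So r3c6=4.
Step 11. [r6c2∈{5}] nothing but 5 survives at r6c2. So r6c2=5.
Step 12. [r3c3∈{2}] r3c3 has the single candidate 2. So r3c3=2.
Step 13. [r4c6∈{3}] only 3 remains possible at r4c6, so r4c6=3.
Step 14. [r5c5∈{6}] r5c5 has the single candidate 6 ⇒ r5c5=6.
Step 15. [r6c6∈{1}] r6c6's peers cover all but 1. So r6c6=1.
Step 16. [r1c5∈{5}] r1c5's peers cover all but 5, so r1c5=5.
Step 17. [r2c2∈{2}] r2c2's peers cover all but 2. So r2c2=2.
Step 18. [r6c3∈{6}] r6c3 has the single candidate 6. So r6c3=6.
Step 19. [r1c4∈{4}] r1c4's peers cover all but 4, so r1c4=4.
Step 20. [r4c5∈{2}] r4c5 is down to just 2. So r4c5=2.
Step 21. [r1c1∈{1}] nothing but 1 survives at r1c1. So r1c1=1.
Step 22. [r6c4∈{2}] only 2 remains possible at r6c4, so r6c4=2.

Answer: 1 6 3 4 5 2 / 4 2 5 1 3 6 / 6 3 2 5 1 4 / 5 4 1 6 2 3 / 2 1 4 3 6 5 / 3 5 6 2 4 1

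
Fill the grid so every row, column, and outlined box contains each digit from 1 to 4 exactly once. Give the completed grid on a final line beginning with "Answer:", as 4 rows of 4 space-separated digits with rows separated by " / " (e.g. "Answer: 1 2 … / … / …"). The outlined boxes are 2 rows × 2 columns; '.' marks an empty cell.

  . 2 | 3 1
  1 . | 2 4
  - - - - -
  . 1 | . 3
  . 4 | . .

Step 1. [r3c1∈{2}] r3c1 has the single candidate 2. So r3c1=2.
Step 2. [r1c1∈{4}] nothing but 4 survives at r1c1, so r1c1=4.
Step 3. [r2c2∈{3}] only 3 remains possible at r2c2. So r2c2=3.
Step 4. [r4c1∈{3}] r4c1's peers cover all but 3, so r4c1=3.
Step 5. [r4c4∈{2}] only 2 remains possible at r4c4 ⇒ r4c4=2.
Step 6. [r3c3∈{4}] r3c3 is down to just 4. So r3c3=4.
Step 7. [r4c3∈{1}] nothing but 1 survives at r4c3 ⇒ r4c3=1.

Answer: 4 2 3 1 / 1 3 2 4 / 2 1 4 3 / 3 4 1 2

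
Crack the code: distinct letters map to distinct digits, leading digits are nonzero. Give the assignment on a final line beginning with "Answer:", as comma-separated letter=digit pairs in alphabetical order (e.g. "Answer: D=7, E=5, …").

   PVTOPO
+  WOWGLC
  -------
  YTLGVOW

Step 1. [col 1: O + C ≡ W (mod 10)] no forcing yet in column 1 (carry-in 0); O=3 is free and consistent — try it. So O=3.
Step 2. [col 1: O + C ≡ W (mod 10)] C=5 is one option consistent with column 1 (O + C ≡ W (mod 10), carry-in 0) — take it, so C=5.
Step 3. [Y] the sum has 7 digits but both addends have 6; that extra leading digit Y is the final carry, namely 1 ⇒ Y=1.
Step 4. [col 1: O + C ≡ W (mod 10)] from column 1 (O=3, C=5, carry-in 0, digits 1,3,5 already taken and all letters distinct): W must equal 8. So W=8.
Step 5. [col 2: P + L ≡ O (mod 10)] column 2 (P + L ≡ O (mod 10), carry-in 0) doesn't pin P yet; pick P=9 and continue ⇒ P=9.
Step 6. [col 2: P + L ≡ O (mod 10)] from column 2 (P=9, O=3, carry-in 0, digits 1,3,5,8,9 already taken and all letters distinct): L must equal 4 ⇒ L=4.
Step 7. [col 3: O + G ≡ V (mod 10)] G=6 is one option consistent with column 3 (O + G ≡ V (mod 10), carry-in 1) — take it ⇒ G=6.
Step 8. [col 3: O + G ≡ V (mod 10)] column 3: given O=3, G=6, carry-in 1, and digits 1,3,4,5,6,8,9 already taken and all letters distinct, O+G≡V (mod 10) forces V=0. So V=0.
Step 9. [col 4: T + W ≡ G (mod 10)] from column 4 (W=8, G=6, carry-in 1, digits 0,1,3,4,5,6,8,9 already taken and all letters distinct): T must equal 7 ⇒ T=7.

Answer: C=5, G=6, L=4, O=3, P=9, T=7, V=0, W=8, Y=1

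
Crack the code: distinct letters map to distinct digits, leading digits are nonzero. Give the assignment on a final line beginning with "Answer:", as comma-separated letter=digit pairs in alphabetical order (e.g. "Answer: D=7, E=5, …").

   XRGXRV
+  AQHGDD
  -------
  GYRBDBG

Step 1. [col 1: V + D ≡ G (mod 10)] V=6 is one option consistent with column 1 (V + D ≡ G (mod 10), carry-in 0) — take it ⇒ V=6.
Step 2. [col 1: V + D ≡ G (mod 10)] column 1 (V + D ≡ G (mod 10), carry-in 0) doesn't pin G yet; pick G=1 and continue. So G=1.
Step 3. [col 1: V + D ≡ G (mod 10)] column 1 reads V+D+carry(0)=G with V=6, G=1; with digits 1,6 already taken and all letters distinct, the only value for D is 5 ⇒ D=5.
Step 4. [col 2: R + D ≡ B (mod 10)] B=8 is one option consistent with column 2 (R + D ≡ B (mod 10), carry-in 1) — take it ⇒ B=8.
Step 5. [col 2: R + D ≡ B (mod 10)] in column 2 we have R+D≡B with carry-in 1; given D=5, B=8 and digits 1,5,6,8 already taken and all letters distinct, that pins R to 2 ⇒ R=2.
Step 6. [col 3: X + G ≡ D (mod 10)] column 3: given G=1, D=5, carry-in 0, and digits 1,2,5,6,8 already taken and all letters distinct, X+G≡D (mod 10) forces X=4 ⇒ X=4.
Step 7. [col 4: G + H ≡ B (mod 10)] column 4 reads G+H+carry(0)=B with G=1, B=8; with digits 1,2,4,5,6,8 already taken and all letters distinct, the only value for H is 7. So H=7.
Step 8. [col 5: R + Q ≡ R (mod 10)] in column 5 we have R+Q≡R with carry-in 0; given R=2 and digits 1,2,4,5,6,7,8 already taken and all letters distinct, that pins Q to 0, so Q=0.
Step 9. [col 6: X + A ≡ Y (mod 10)] column 6 reads X+A+carry(0)=Y with X=4; with digits 0,1,2,4,5,6,7,8 already taken and all letters distinct, the only value for Y is 3, so Y=3.
Step 10. [col 6: X + A ≡ Y (mod 10)] column 6: given X=4, Y=3, carry-in 0, and digits 0,1,2,3,4,5,6,7,8 already taken and all letters distinct, X+A≡Y (mod 10) forces A=9 ⇒ A=9.

Answer: A=9, B=8, D=5, G=1, H=7, Q=0, R=2, V=6, X=4, Y=3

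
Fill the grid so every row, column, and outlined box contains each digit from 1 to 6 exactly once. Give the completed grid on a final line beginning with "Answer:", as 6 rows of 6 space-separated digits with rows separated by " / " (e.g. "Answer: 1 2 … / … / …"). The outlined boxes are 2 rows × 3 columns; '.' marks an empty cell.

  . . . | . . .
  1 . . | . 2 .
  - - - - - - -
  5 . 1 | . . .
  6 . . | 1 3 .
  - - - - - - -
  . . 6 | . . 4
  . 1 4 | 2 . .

Step 1. [r5c2∈{2,3,5}] in box 5, 5 fits only at r5c2, so r5c2=5.
Step 2. [r1c1∈{2,3,4}] in col 1, 4 fits only at r1c1. So r1c1=4.
Step 3. [r4c6∈{2,5}] row 4 places 5 nowhere but r4c6, so r4c6=5.
Step 4. [r5c4∈{3}] only 3 remains possible at r5c4, so r5c4=3.
Step 5. [r3c2∈{2,3,4}] in row 3, 3 fits only at r3c2, so r3c2=3.
Step 6. [r6c6∈{6}] nothing but 6 survives at r6c6. So r6c6=6.
Step 7. [r2c4∈{4,5,6}] 4 has one home in row 2: r2c4, so r2c4=4.
Step 8. [r1c4∈{5,6}] r1c4 is the only open cell in col 4 admitting 5, so r1c4=5.
Step 9. [r1c5∈{1,6}] across box 2, 6 lands solely at r1c5 ⇒ r1c5=6.
Step 10. [r1c2∈{2}] r1c2 has the single candidate 2. So r1c2=2.
Step 11. [r1c3∈{3}] r1c3 has the single candidate 3. So r1c3=3.
Step 12. [r2c6∈{3}] nothing but 3 survives at r2c6, so r2c6=3.
Step 13. [r6c1∈{3}] r6c1's peers cover all but 3, so r6c1=3.
Step 14. [r3c6∈{2}] r3c6 has the single candidate 2. So r3c6=2.
Step 15. [r4c3∈{2}] nothing but 2 survives at r4c3 ⇒ r4c3=2.
Step 16. [r6c5∈{5}] r6c5's peers cover all but 5 ⇒ r6c5=5.
Step 17. [r3c5∈{4}] r3c5 has the single candidate 4 ⇒ r3c5=4.
Step 18. [r5c1∈{2}] r5c1 is down to just 2. So r5c1=2.
Step 19. [r1c6∈{1}] only 1 remains possible at r1c6. So r1c6=1.
Step 20. [r5c5∈{1}] r5c5 has the single candidate 1. So r5c5=1.
Step 21. [r2c3∈{5}] only 5 remains possible at r2c3, so r2c3=5.
Step 22. [r4c2∈{4}] r4c2's peers cover all but 4 ⇒ r4c2=4.
Step 23. [r2c2∈{6}] r2c2's peers cover all but 6, so r2c2=6.
Step 24. [r3c4∈{6}] r3c4's peers cover all but 6, so r3c4=6.

Answer: 4 2 3 5 6 1 / 1 6 5 4 2 3 / 5 3 1 6 4 2 / 6 4 2 1 3 5 / 2 5 6 3 1 4 / 3 1 4 2 5 6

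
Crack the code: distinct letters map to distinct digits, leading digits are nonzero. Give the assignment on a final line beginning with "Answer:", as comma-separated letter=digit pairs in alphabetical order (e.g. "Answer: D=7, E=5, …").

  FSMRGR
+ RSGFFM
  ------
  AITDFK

Step 1. [col 1: R + M ≡ K (mod 10)] K=0 is one option consistent with column 1 (R + M ≡ K (mod 10), carry-in 0) — take it. So K=0.
Step 2. [col 1: R + M ≡ K (mod 10)] several values work for M in column 1 (R + M ≡ K (mod 10), carry-in 0); try M=4 ⇒ M=4.
Step 3. [col 1: R + M ≡ K (mod 10)] in column 1 we have R+M≡K with carry-in 0; given M=4, K=0 and digits 0,4 already taken and all letters distinct, that pins R to 6, so R=6.
Step 4. [col 2: G + F ≡ F (mod 10)] in column 2 we have G+F≡F with carry-in 1; given nothing yet and digits 0,4,6 already taken and all letters distinct, that pins G to 9, so G=9.
Step 5. [col 2: G + F ≡ F (mod 10)] no forcing yet in column 2 (carry-in 1); F=1 is free and consistent — try it. So F=1.
Step 6. [col 3: R + F ≡ D (mod 10)] column 3 reads R+F+carry(1)=D with R=6, F=1; with digits 0,1,4,6,9 already taken and all letters distinct, the only value for D is 8. So D=8.
Step 7. [col 4: M + G ≡ T (mod 10)] from column 4 (M=4, G=9, carry-in 0, digits 0,1,4,6,8,9 already taken and all letters distinct): T must equal 3, so T=3.
Step 8. [col 5: S + S ≡ I (mod 10)] column 5: given nothing yet, carry-in 1, and digits 0,1,3,4,6,8,9 already taken and all letters distinct, S+S≡I (mod 10) forces I=5. So I=5.
Step 9. [col 5: S + S ≡ I (mod 10)] several values work for S in column 5 (S + S ≡ I (mod 10), carry-in 1); try S=2. So S=2.
Step 10. [col 6: F + R ≡ A (mod 10)] column 6: given F=1, R=6, carry-in 0, and digits 0,1,2,3,4,5,6,8,9 already taken and all letters distinct, F+R≡A (mod 10) forces A=7, so A=7.

Answer: A=7, D=8, F=1, G=9, I=5, K=0, M=4, R=6, S=2, T=3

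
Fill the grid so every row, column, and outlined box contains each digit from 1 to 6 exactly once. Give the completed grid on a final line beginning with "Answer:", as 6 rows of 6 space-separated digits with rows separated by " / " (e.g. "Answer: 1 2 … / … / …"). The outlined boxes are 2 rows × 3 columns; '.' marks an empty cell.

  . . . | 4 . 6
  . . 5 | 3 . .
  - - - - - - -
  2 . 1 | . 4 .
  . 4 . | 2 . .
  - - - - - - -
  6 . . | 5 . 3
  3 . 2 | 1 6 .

Step 1. [r1c1∈{1}] r1c1 is down to just 1, so r1c1=1.
Step 2. [r2c6∈{1,2}] r2c6 is the only open cell in col 6 admitting 2 ⇒ r2c6=2.
Step 3. [r3c2∈{3,5,6}] across row 3, 3 lands solely at r3c2, so r3c2=3.
Step 4. [r3c6∈{5}] r3c6 has the single candidate 5 ⇒ r3c6=5.
Step 5. [r4c5∈{1,3}] row 4 places 3 nowhere but r4c5, so r4c5=3.
Step 6. [r4c3∈{6}] nothing but 6 survives at r4c3 ⇒ r4c3=6.
Step 7. [r5c5∈{2}] r5c5's peers cover all but 2. So r5c5=2.
Step 8. [r5c2∈{1}] r5c2's peers cover all but 1, so r5c2=1.
Step 9. [r1c2∈{2}] nothing but 2 survives at r1c2 ⇒ r1c2=2.
Step 10. [r2c1∈{4}] r2c1 has the single candidate 4. So r2c1=4.
Step 11. [r4c1∈{5}] nothing but 5 survives at r4c1 ⇒ r4c1=5.
Step 12. [r6c2∈{5}] only 5 remains possible at r6c2, so r6c2=5.
Step 13. [r1c3∈{3}] only 3 remains possible at r1c3 ⇒ r1c3=3.
Step 14. [r1c5∈{5}] r1c5 has the single candidate 5, so r1c5=5.
Step 15. [r2c5∈{1}] only 1 remains possible at r2c5. So r2c5=1.
Step 16. [r3c4∈{6}] only 6 remains possible at r3c4. So r3c4=6.
Step 17. [r4c6∈{1}] nothing but 1 survives at r4c6. So r4c6=1.
Step 18. [r5c3∈{4}] only 4 remains possible at r5c3, so r5c3=4.
Step 19. [r2c2∈{6}] r2c2 has the single candidate 6. So r2c2=6.
Step 20. [r6c6∈{4}] only 4 remains possible at r6c6 ⇒ r6c6=4.

Answer: 1 2 3 4 5 6 / 4 6 5 3 1 2 / 2 3 1 6 4 5 / 5 4 6 2 3 1 / 6 1 4 5 2 3 / 3 5 2 1 6 4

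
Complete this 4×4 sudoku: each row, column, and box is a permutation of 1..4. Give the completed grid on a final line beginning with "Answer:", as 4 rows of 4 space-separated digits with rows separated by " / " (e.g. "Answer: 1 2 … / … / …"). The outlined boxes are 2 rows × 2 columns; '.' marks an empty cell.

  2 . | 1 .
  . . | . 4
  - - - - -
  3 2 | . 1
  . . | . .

Step 1. [r4c1∈{1,4}] across col 1, 4 lands solely at r4c1 ⇒ r4c1=4.
Step 2. [r1c4∈{3}] r1c4 has the single candidate 3. So r1c4=3.
Step 3. [r2c2∈{1,3}] across row 2, 3 lands solely at r2c2. So r2c2=3.
Step 4. [r2c3∈{2}] only 2 remains possible at r2c3, so r2c3=2.
Step 5. [r3c3∈{4}] r3c3 is down to just 4 ⇒ r3c3=4.
Step 6. [r4c2∈{1}] r4c2 has the single candidate 1 ⇒ r4c2=1.
Step 7. [r4c3∈{3}] r4c3 has the single candidate 3 ⇒ r4c3=3.
Step 8. [r2c1∈{1}] nothing but 1 survives at r2c1 ⇒ r2c1=1.
Step 9. [r4c4∈{2}] only 2 remains possible at r4c4. So r4c4=2.
Step 10. [r1c2∈{4}] nothing but 4 survives at r1c2. So r1c2=4.

Answer: 2 4 1 3 / 1 3 2 4 / 3 2 4 1 / 4 1 3 2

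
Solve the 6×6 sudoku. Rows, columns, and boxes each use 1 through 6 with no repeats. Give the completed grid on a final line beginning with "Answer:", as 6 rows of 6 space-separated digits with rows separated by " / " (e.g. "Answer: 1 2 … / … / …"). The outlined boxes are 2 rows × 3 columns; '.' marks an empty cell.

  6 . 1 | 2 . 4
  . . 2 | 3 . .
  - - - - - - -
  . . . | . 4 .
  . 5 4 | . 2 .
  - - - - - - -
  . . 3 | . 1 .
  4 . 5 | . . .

Step 1. [r6c4∈{6}] r6c4 has the single candidate 6. So r6c4=6.
Step 2. [r2c6∈{1,5,6}] 1 has one home in row 2: r2c6 ⇒ r2c6=1.
Step 3. [r5c1∈{2}] nothing but 2 survives at r5c1. So r5c1=2.
Step 4. [r3c2∈{1,2,3,6}] row 3 places 2 nowhere but r3c2, so r3c2=2.
Step 5. [r4c6∈{3,6}] 6 has one home in row 4: r4c6. So r4c6=6.
Step 6. [r3c6∈{3,5}] box 4 places 3 nowhere but r3c6. So r3c6=3.
Step 7. [r4c4∈{1}] nothing but 1 survives at r4c4, so r4c4=1.
Step 8. [r5c6∈{5}] r5c6's peers cover all but 5, so r5c6=5.
Step 9. [r2c5∈{5,6}] across row 2, 6 lands solely at r2c5. So r2c5=6.
Step 10. [r6c6∈{2}] r6c6 is down to just 2 ⇒ r6c6=2.
Step 11. [r3c3∈{6}] r3c3 has the single candidate 6. So r3c3=6.
Step 12. [r5c4∈{4}] only 4 remains possible at r5c4, so r5c4=4.
Step 13. [r2c1∈{5}] nothing but 5 survives at r2c1 ⇒ r2c1=5.
Step 14. [r6c5∈{3}] r6c5's peers cover all but 3, so r6c5=3.
Step 15. [r6c2∈{1}] r6c2's peers cover all but 1. So r6c2=1.
Step 16. [r1c2∈{3}] r1c2's peers cover all but 3 ⇒ r1c2=3.
Step 17. [r5c2∈{6}] r5c2's peers cover all but 6. So r5c2=6.
Step 18. [r4c1∈{3}] only 3 remains possible at r4c1. So r4c1=3.
Step 19. [r3c1∈{1}] r3c1 is down to just 1 ⇒ r3c1=1.
Step 20. [r3c4∈{5}] nothing but 5 survives at r3c4, so r3c4=5.
Step 21. [r2c2∈{4}] r2c2 is down to just 4. So r2c2=4.
Step 22. [r1c5∈{5}] r1c5 has the single candidate 5. So r1c5=5.

Answer: 6 3 1 2 5 4 / 5 4 2 3 6 1 / 1 2 6 5 4 3 / 3 5 4 1 2 6 / 2 6 3 4 1 5 / 4 1 5 6 3 2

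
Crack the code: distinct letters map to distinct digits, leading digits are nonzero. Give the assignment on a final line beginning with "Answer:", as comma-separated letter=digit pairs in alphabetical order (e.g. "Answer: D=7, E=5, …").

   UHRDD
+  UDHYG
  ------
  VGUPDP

Step 1. [col 1: D + G ≡ P (mod 10)] column 1 (D + G ≡ P (mod 10), carry-in 0) doesn't pin P yet; pick P=9 and continue, so P=9.
Step 2. [V] V is the leading digit of a 6-digit sum of two 5-digit numbers; the final carry is exactly 1 ⇒ V=1.
Step 3. [col 1: D + G ≡ P (mod 10)] no forcing yet in column 1 (carry-in 0); D=3 is free and consistent — try it ⇒ D=3.
Step 4. [col 1: D + G ≡ P (mod 10)] in column 1 we have D+G≡P with carry-in 0; given D=3, P=9 and digits 1,3,9 already taken and all letters distinct, that pins G to 6 ⇒ G=6.
Step 5. [col 2: D + Y ≡ D (mod 10)] column 2: given D=3, carry-in 0, and digits 1,3,6,9 already taken and all letters distinct, D+Y≡D (mod 10) forces Y=0. So Y=0.
Step 6. [col 3: R + H ≡ P (mod 10)] R=4 is one option consistent with column 3 (R + H ≡ P (mod 10), carry-in 0) — take it ⇒ R=4.
Step 7. [col 3: R + H ≡ P (mod 10)] column 3: given R=4, P=9, carry-in 0, and digits 0,1,3,4,6,9 already taken and all letters distinct, R+H≡P (mod 10) forces H=5, so H=5.
Step 8. [col 4: H + D ≡ U (mod 10)] from column 4 (H=5, D=3, carry-in 0, digits 0,1,3,4,5,6,9 already taken and all letters distinct): U must equal 8. So U=8.

Answer: D=3, G=6, H=5, P=9, R=4, U=8, V=1, Y=0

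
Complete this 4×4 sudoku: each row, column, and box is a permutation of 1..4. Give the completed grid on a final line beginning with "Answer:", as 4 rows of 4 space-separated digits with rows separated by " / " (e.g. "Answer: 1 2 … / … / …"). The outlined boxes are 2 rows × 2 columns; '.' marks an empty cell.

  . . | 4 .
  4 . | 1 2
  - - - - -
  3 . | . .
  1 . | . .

Step 1. [r1c2∈{1,2,3}] row 1 places 1 nowhere but r1c2, so r1c2=1.
Step 2. [r3c3∈{2}] r3c3 is down to just 2 ⇒ r3c3=2.
Step 3. [r3c2∈{4}] r3c2 has the single candidate 4, so r3c2=4.
Step 4. [r1c4∈{3}] r1c4 has the single candidate 3. So r1c4=3.
Step 5. [r4c4∈{4}] nothing but 4 survives at r4c4 ⇒ r4c4=4.
Step 6. [r3c4∈{1}] r3c4's peers cover all but 1. So r3c4=1.
Step 7. [r1c1∈{2}] r1c1 has the single candidate 2, so r1c1=2.
Step 8. [r4c3∈{3}] r4c3 has the single candidate 3. So r4c3=3.
Step 9. [r2c2∈{3}] r2c2 is down to just 3 ⇒ r2c2=3.
Step 10. [r4c2∈{2}] r4c2 is down to just 2 ⇒ r4c2=2.

Answer: 2 1 4 3 / 4 3 1 2 / 3 4 2 1 / 1 2 3 4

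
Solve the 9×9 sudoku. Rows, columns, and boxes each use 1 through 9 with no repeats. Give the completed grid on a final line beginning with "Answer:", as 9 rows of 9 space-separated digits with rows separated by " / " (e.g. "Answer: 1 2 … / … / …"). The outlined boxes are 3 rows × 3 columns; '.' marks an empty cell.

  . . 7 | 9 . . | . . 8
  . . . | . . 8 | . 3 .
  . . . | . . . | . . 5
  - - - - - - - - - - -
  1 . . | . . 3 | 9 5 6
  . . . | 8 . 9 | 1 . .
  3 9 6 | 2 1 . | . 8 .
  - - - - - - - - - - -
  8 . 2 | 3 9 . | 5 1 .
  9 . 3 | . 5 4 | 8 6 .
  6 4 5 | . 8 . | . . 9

Step 1. [r5c1∈{2,4,5,7}] in col 1, 7 fits only at r5c1 ⇒ r5c1=7.
Step 2. [r2c4∈{1,4,5,6,7}] r2c4 is the only open cell in col 4 admitting 5 ⇒ r2c4=5.
Step 3. [r3c4∈{1,4,6,7}] in col 4, 6 fits only at r3c4 ⇒ r3c4=6.
Step 4. [r9c6∈{1,2,7}] across box 8, 2 lands solely at r9c6. So r9c6=2.
Step 5. [r5c3∈{4}] nothing but 4 survives at r5c3. So r5c3=4.
Step 6. [r4c2∈{2,8}] 2 has one home in row 4: r4c2. So r4c2=2.
Step 7. [r8c2∈{1,7}] in box 7, 1 fits only at r8c2, so r8c2=1.
Step 8. [r9c8∈{7}] nothing but 7 survives at r9c8. So r9c8=7.
Step 9. [r2c9∈{1,2,4,7}] col 9 places 1 nowhere but r2c9 ⇒ r2c9=1.
Step 10. [r5c8∈{2}] r5c8 is down to just 2, so r5c8=2.
Step 11. [r1c8∈{4}] r1c8 is down to just 4 ⇒ r1c8=4.
Step 12. [r6c9∈{4,7}] col 9 places 7 nowhere but r6c9. So r6c9=7.
Step 13. [r3c3∈{1,8,9}] col 3 places 1 nowhere but r3c3, so r3c3=1.
Step 14. [r3c6∈{7}] r3c6 is down to just 7. So r3c6=7.
Step 15. [r3c7∈{2}] nothing but 2 survives at r3c7. So r3c7=2.
Step 16. [r3c1∈{4}] nothing but 4 survives at r3c1. So r3c1=4.
Step 17. [r3c5∈{3}] r3c5 has the single candidate 3 ⇒ r3c5=3.
Step 18. [r2c5∈{2,4}] r2c5 is the only open cell in row 2 admitting 4 ⇒ r2c5=4.
Step 19. [r2c2∈{6}] only 6 remains possible at r2c2 ⇒ r2c2=6.
Step 20. [r1c1∈{2,5}] 5 has one home in col 1: r1c1, so r1c1=5.
Step 21. [r4c4∈{4,7}] across row 4, 4 lands solely at r4c4. So r4c4=4.
Step 22. [r2c7∈{7}] r2c7 is down to just 7 ⇒ r2c7=7.
Step 23. [r1c7∈{6}] r1c7 is down to just 6 ⇒ r1c7=6.
Step 24. [r5c9∈{3}] r5c9 is down to just 3, so r5c9=3.
Step 25. [r3c2∈{8}] only 8 remains possible at r3c2 ⇒ r3c2=8.
Step 26. [r7c6∈{6}] r7c6's peers cover all but 6 ⇒ r7c6=6.
Step 27. [r1c2∈{3}] r1c2's peers cover all but 3, so r1c2=3.
Step 28. [r1c5∈{2}] r1c5 has the single candidate 2. So r1c5=2.
Step 29. [r9c4∈{1}] r9c4's peers cover all but 1, so r9c4=1.
Step 30. [r2c3∈{9}] r2c3's peers cover all but 9. So r2c3=9.
Step 31. [r6c7∈{4}] only 4 remains possible at r6c7, so r6c7=4.
Step 32. [r3c8∈{9}] r3c8 has the single candidate 9 ⇒ r3c8=9.
Step 33. [r7c2∈{7}] r7c2's peers cover all but 7, so r7c2=7.
Step 34. [r4c3∈{8}] r4c3 is down to just 8 ⇒ r4c3=8.
Step 35. [r1c6∈{1}] r1c6 has the single candidate 1, so r1c6=1.
Step 36. [r8c4∈{7}] r8c4's peers cover all but 7, so r8c4=7.
Step 37. [r7c9∈{4}] nothing but 4 survives at r7c9, so r7c9=4.
Step 38. [r8c9∈{2}] r8c9 has the single candidate 2 ⇒ r8c9=2.
Step 39. [r6c6∈{5}] r6c6 has the single candidate 5 ⇒ r6c6=5.
Step 40. [r5c2∈{5}] only 5 remains possible at r5c2. So r5c2=5.
Step 41. [r2c1∈{2}] nothing but 2 survives at r2c1 ⇒ r2c1=2.
Step 42. [r9c7∈{3}] only 3 remains possible at r9c7. So r9c7=3.
Step 43. [r4c5∈{7}] r4c5 is down to just 7 ⇒ r4c5=7.
Step 44. [r5c5∈{6}] r5c5 has the single candidate 6. So r5c5=6.

Answer: 5 3 7 9 2 1 6 4 8 / 2 6 9 5 4 8 7 3 1 / 4 8 1 6 3 7 2 9 5 / 1 2 8 4 7 3 9 5 6 / 7 5 4 8 6 9 1 2 3 / 3 9 6 2 1 5 4 8 7 / 8 7 2 3 9 6 5 1 4 / 9 1 3 7 5 4 8 6 2 / 6 4 5 1 8 2 3 7 9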